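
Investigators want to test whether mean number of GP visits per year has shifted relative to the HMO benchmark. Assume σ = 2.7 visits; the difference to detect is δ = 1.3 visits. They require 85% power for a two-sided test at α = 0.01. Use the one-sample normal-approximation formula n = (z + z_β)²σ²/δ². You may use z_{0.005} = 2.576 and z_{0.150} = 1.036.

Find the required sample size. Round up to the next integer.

n = 57

n = (z_{α/2} + z_β)² · σ² / δ²
  = (2.576 + 1.036)² · 2.7² / 1.3²
  = 13.0465 · 7.29 / 1.69
  = 56.28
Round up → n = 57.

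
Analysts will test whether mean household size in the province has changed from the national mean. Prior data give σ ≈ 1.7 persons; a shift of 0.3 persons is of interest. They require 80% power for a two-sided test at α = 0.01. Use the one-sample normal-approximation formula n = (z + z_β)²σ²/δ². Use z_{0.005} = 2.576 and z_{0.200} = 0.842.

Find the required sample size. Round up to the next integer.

n = 376

n = (z_{α/2} + z_β)² · σ² / δ²
  = (2.576 + 0.842)² · 1.7² / 0.3²
  = 11.6827 · 2.89 / 0.09
  = 375.15
Round up → n = 376.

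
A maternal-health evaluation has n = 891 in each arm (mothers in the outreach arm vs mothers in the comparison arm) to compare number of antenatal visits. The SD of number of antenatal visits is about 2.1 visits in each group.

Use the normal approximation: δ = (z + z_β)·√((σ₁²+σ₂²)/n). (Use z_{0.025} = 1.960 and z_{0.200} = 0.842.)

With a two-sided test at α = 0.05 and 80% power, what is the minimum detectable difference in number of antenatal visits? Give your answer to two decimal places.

δ = (z_{α/2} + z_β) · √((σ₁²+σ₂²)/n)
  = (1.960 + 0.842) · √(8.82/891)
  = 2.802 · √0.0099
  = 2.802 · 0.0995
  = 0.2788

Minimum detectable difference ≈ 0.28 visits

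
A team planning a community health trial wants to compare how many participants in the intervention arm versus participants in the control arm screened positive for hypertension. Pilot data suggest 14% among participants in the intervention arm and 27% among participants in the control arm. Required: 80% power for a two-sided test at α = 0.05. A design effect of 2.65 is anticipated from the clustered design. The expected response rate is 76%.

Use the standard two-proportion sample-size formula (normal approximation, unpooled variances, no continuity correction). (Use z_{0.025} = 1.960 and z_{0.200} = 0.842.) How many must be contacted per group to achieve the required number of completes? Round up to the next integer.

n = 515 per group

n = (z_{α/2} + z_β)² · [p₁(1−p₁) + p₂(1−p₂)] / (p₁ − p₂)²
  = (1.960 + 0.842)² · (0.14·0.86 + 0.27·0.73) / (-0.13)²
  = (2.802)² · (0.1204 + 0.1971) / 0.0169
  = 7.8512 · 0.3175 / 0.0169
  = 147.50
Design effect: 2.65 × 147.50 = 390.88.
Adjust for 76% response: 390.88 / 0.76 = 514.31.
Round up → n = 515 per group.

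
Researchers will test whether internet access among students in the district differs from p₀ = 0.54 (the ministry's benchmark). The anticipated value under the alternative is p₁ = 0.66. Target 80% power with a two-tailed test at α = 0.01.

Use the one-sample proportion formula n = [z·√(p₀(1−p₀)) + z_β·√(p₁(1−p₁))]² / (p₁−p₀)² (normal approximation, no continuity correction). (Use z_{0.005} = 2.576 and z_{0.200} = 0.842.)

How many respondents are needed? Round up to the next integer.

n = 197

n = [z_{α/2}·√(p₀q₀) + z_β·√(p₁q₁)]² / (p₁ − p₀)²
  = [2.576·√(0.54·0.46) + 0.842·√(0.66·0.34)]² / (0.12)²
  = [2.576·0.4984 + 0.842·0.4737]² / 0.0144
  = [1.6827]² / 0.0144
  = 196.64
Round up → n = 197.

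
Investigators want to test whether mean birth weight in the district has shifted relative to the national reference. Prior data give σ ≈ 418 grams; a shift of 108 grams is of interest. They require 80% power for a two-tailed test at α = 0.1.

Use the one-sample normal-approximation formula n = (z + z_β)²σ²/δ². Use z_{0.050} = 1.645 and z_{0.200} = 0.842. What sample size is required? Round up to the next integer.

n = 93

n = (z_{α/2} + z_β)² · σ² / δ²
  = (1.645 + 0.842)² · 418² / 108²
  = 6.1852 · 174724 / 11664
  = 92.65
Round up → n = 93.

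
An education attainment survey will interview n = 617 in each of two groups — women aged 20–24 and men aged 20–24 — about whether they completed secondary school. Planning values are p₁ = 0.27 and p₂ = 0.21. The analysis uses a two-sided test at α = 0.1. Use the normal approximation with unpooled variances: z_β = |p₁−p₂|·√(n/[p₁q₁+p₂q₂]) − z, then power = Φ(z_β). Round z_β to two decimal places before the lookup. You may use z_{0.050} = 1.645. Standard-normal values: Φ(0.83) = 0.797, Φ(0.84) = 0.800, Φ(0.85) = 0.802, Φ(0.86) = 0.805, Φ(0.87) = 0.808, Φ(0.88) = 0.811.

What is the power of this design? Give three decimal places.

Power ≈ 0.797

z_β = |p₁−p₂|·√(n/[p₁q₁+p₂q₂]) − z_{α/2}
    = 0.06 · √(617/0.3630) − 1.645
    = 0.06 · 41.2277 − 1.645
    = 2.4737 − 1.645 = 0.8287 → 0.83
Power = Φ(0.83) = 0.797.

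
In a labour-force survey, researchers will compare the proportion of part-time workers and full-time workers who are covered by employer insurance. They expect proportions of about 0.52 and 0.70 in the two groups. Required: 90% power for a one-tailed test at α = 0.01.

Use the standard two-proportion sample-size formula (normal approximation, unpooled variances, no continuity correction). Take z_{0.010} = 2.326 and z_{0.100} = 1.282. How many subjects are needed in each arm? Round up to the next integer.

n = (z_α + z_β)² · [p₁(1−p₁) + p₂(1−p₂)] / (p₁ − p₂)²
  = (2.326 + 1.282)² · (0.52·0.48 + 0.70·0.30) / (-0.18)²
  = (3.608)² · (0.2496 + 0.2100) / 0.0324
  = 13.0177 · 0.4596 / 0.0324
  = 184.66
Round up → n = 185 per group.

n = 185 per group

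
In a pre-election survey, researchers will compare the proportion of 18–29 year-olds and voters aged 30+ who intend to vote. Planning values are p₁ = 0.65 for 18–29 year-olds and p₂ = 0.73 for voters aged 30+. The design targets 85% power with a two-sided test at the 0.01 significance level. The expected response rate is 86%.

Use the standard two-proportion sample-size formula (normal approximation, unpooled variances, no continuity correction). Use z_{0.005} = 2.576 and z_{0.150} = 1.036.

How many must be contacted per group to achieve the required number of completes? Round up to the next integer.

n = 1007 per group

n = (z_{α/2} + z_β)² · [p₁(1−p₁) + p₂(1−p₂)] / (p₁ − p₂)²
  = (2.576 + 1.036)² · (0.65·0.35 + 0.73·0.27) / (-0.08)²
  = (3.612)² · (0.2275 + 0.1971) / 0.0064
  = 13.0465 · 0.4246 / 0.0064
  = 865.56
Adjust for 86% response: 865.56 / 0.86 = 1006.46.
Round up → n = 1007 per group.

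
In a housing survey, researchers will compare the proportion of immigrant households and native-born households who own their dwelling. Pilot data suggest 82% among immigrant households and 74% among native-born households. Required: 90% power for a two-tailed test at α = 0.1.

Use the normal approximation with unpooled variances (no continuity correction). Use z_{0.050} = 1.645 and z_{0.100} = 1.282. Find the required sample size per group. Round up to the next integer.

n = (z_{α/2} + z_β)² · [p₁(1−p₁) + p₂(1−p₂)] / (p₁ − p₂)²
  = (1.645 + 1.282)² · (0.82·0.18 + 0.74·0.26) / (0.08)²
  = (2.927)² · (0.1476 + 0.1924) / 0.0064
  = 8.5673 · 0.3400 / 0.0064
  = 455.14
Round up → n = 456 per group.

n = 456 per group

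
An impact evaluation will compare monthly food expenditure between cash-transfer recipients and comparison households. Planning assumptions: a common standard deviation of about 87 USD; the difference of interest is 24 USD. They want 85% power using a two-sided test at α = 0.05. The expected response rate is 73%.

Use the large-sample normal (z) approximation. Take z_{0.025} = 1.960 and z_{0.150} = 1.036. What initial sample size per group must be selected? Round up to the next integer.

n = 324 per group

n = (z_{α/2} + z_β)² · (σ₁² + σ₂²) / δ²
  = (1.960 + 1.036)² · (2·87² = 15138) / 24²
  = 8.9760 · 15138 / 576
  = 235.90
Adjust for 73% response: 235.90 / 0.73 = 323.15.
Round up → n = 324 per group.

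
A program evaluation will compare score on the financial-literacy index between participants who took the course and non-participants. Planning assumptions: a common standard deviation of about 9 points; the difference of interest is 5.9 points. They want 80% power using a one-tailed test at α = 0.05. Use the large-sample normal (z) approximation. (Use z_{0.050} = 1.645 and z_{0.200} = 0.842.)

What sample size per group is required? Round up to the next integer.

n = 29 per group

n = (z_α + z_β)² · (σ₁² + σ₂²) / δ²
  = (1.645 + 0.842)² · (2·9² = 162) / 5.9²
  = 6.1852 · 162 / 34.81
  = 28.78
Round up → n = 29 per group.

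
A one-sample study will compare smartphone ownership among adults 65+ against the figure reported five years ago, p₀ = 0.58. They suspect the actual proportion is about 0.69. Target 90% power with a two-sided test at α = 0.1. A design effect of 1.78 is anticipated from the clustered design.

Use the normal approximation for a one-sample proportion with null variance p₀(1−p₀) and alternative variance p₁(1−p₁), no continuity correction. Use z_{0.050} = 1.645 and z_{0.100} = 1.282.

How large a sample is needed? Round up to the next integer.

n = 291

n = [z_{α/2}·√(p₀q₀) + z_β·√(p₁q₁)]² / (p₁ − p₀)²
  = [1.645·√(0.58·0.42) + 1.282·√(0.69·0.31)]² / (0.11)²
  = [1.645·0.4936 + 1.282·0.4625]² / 0.0121
  = [1.4048]² / 0.0121
  = 163.10
Design effect: 1.78 × 163.10 = 290.32.
Round up → n = 291.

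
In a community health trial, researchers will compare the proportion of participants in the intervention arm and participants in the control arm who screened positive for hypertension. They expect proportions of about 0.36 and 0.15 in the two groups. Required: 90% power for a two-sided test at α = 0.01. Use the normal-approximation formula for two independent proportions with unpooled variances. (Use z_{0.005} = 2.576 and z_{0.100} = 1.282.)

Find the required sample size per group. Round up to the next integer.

n = (z_{α/2} + z_β)² · [p₁(1−p₁) + p₂(1−p₂)] / (p₁ − p₂)²
  = (2.576 + 1.282)² · (0.36·0.64 + 0.15·0.85) / (0.21)²
  = (3.858)² · (0.2304 + 0.1275) / 0.0441
  = 14.8842 · 0.3579 / 0.0441
  = 120.79
Round up → n = 121 per group.

n = 121 per group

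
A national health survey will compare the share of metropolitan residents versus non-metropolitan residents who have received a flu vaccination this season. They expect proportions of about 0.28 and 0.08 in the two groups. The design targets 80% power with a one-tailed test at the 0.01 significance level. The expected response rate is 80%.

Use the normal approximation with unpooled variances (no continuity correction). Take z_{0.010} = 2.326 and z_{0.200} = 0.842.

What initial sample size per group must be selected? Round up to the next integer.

n = (z_α + z_β)² · [p₁(1−p₁) + p₂(1−p₂)] / (p₁ − p₂)²
  = (2.326 + 0.842)² · (0.28·0.72 + 0.08·0.92) / (0.20)²
  = (3.168)² · (0.2016 + 0.0736) / 0.0400
  = 10.0362 · 0.2752 / 0.0400
  = 69.05
Adjust for 80% response: 69.05 / 0.80 = 86.31.
Round up → n = 87 per group.

n = 87 per group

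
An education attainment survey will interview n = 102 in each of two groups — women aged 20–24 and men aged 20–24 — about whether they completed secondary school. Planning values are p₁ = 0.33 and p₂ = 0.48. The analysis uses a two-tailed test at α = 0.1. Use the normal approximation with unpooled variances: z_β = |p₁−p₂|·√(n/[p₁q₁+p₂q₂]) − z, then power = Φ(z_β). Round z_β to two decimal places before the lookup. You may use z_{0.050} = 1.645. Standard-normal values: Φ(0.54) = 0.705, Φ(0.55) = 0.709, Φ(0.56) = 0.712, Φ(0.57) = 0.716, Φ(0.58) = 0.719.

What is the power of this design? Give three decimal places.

z_β = |p₁−p₂|·√(n/[p₁q₁+p₂q₂]) − z_{α/2}
    = 0.15 · √(102/0.4707) − 1.645
    = 0.15 · 14.7207 − 1.645
    = 2.2081 − 1.645 = 0.5631 → 0.56
Power = Φ(0.56) = 0.712.

Power ≈ 0.712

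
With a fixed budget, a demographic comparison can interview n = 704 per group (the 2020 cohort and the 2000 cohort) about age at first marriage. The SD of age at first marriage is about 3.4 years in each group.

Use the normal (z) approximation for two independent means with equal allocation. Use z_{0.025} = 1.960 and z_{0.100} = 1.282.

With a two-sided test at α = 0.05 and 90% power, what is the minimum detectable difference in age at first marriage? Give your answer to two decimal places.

Minimum detectable difference ≈ 0.59 years

δ = (z_{α/2} + z_β) · √((σ₁²+σ₂²)/n)
  = (1.960 + 1.282) · √(23.12/704)
  = 3.242 · √0.03284
  = 3.242 · 0.1812
  = 0.5875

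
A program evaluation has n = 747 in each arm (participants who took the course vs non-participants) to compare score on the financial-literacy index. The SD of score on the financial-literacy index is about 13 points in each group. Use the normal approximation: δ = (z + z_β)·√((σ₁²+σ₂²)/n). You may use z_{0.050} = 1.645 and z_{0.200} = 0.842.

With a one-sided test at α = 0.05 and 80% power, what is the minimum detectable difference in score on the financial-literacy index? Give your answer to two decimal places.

Minimum detectable difference ≈ 1.67 points

δ = (z_α + z_β) · √((σ₁²+σ₂²)/n)
  = (1.645 + 0.842) · √(338/747)
  = 2.487 · √0.45248
  = 2.487 · 0.6727
  = 1.6729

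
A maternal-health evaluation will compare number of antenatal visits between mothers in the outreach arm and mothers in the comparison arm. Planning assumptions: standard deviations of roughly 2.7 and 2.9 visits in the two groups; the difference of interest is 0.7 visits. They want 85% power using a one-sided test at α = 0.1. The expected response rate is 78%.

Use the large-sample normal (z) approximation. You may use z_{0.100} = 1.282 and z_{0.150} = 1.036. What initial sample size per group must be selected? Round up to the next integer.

n = (z_α + z_β)² · (σ₁² + σ₂²) / δ²
  = (1.282 + 1.036)² · (2.7² + 2.9² = 15.7) / 0.7²
  = 5.3731 · 15.7 / 0.49
  = 172.16
Adjust for 78% response: 172.16 / 0.78 = 220.72.
Round up → n = 221 per group.

n = 221 per group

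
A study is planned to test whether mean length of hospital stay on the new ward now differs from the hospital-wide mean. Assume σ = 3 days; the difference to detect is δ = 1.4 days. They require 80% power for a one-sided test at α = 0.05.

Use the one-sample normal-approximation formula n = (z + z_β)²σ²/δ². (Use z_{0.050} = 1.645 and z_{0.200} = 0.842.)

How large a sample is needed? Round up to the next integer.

n = 29

n = (z_α + z_β)² · σ² / δ²
  = (1.645 + 0.842)² · 3² / 1.4²
  = 6.1852 · 9 / 1.96
  = 28.40
Round up → n = 29.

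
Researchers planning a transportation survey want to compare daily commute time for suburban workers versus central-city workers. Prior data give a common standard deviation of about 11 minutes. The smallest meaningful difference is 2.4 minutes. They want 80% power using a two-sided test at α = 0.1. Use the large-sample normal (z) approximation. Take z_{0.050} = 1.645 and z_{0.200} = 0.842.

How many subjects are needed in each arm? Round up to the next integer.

n = (z_{α/2} + z_β)² · (σ₁² + σ₂²) / δ²
  = (1.645 + 0.842)² · (2·11² = 242) / 2.4²
  = 6.1852 · 242 / 5.76
  = 259.86
Round up → n = 260 per group.

n = 260 per group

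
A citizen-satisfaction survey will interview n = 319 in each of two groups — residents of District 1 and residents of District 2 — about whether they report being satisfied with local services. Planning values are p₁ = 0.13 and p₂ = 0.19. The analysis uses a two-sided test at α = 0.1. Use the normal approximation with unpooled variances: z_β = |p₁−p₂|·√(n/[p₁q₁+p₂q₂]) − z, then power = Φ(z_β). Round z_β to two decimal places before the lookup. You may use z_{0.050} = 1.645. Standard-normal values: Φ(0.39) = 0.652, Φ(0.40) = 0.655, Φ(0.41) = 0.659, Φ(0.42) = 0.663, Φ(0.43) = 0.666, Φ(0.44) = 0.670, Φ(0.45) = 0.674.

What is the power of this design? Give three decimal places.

z_β = |p₁−p₂|·√(n/[p₁q₁+p₂q₂]) − z_{α/2}
    = 0.06 · √(319/0.2670) − 1.645
    = 0.06 · 34.5653 − 1.645
    = 2.0739 − 1.645 = 0.4289 → 0.43
Power = Φ(0.43) = 0.666.

Power ≈ 0.666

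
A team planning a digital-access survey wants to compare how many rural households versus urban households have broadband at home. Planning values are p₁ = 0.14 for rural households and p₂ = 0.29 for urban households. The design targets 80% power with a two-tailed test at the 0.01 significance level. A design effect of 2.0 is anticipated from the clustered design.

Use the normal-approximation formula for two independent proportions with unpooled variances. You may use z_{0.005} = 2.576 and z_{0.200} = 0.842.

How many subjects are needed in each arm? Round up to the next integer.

n = (z_{α/2} + z_β)² · [p₁(1−p₁) + p₂(1−p₂)] / (p₁ − p₂)²
  = (2.576 + 0.842)² · (0.14·0.86 + 0.29·0.71) / (-0.15)²
  = (3.418)² · (0.1204 + 0.2059) / 0.0225
  = 11.6827 · 0.3263 / 0.0225
  = 169.43
Design effect: 2.0 × 169.43 = 338.85.
Round up → n = 339 per group.

n = 339 per group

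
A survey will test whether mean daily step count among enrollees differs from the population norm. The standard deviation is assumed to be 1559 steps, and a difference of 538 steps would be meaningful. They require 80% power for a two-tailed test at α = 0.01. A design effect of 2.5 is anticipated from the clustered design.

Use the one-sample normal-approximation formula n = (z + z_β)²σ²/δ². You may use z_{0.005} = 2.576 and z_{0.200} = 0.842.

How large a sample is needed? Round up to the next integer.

n = 246

n = (z_{α/2} + z_β)² · σ² / δ²
  = (2.576 + 0.842)² · 1559² / 538²
  = 11.6827 · 2430481 / 289444
  = 98.10
Design effect: 2.5 × 98.10 = 245.25.
Round up → n = 246.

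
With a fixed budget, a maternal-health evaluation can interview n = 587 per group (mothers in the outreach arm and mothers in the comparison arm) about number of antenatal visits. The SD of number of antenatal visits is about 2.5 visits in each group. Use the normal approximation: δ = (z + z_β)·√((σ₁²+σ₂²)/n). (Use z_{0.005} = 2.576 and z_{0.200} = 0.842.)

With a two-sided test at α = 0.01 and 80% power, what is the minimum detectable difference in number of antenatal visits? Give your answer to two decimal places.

Minimum detectable difference ≈ 0.50 visits

δ = (z_{α/2} + z_β) · √((σ₁²+σ₂²)/n)
  = (2.576 + 0.842) · √(12.5/587)
  = 3.418 · √0.02129
  = 3.418 · 0.1459
  = 0.4988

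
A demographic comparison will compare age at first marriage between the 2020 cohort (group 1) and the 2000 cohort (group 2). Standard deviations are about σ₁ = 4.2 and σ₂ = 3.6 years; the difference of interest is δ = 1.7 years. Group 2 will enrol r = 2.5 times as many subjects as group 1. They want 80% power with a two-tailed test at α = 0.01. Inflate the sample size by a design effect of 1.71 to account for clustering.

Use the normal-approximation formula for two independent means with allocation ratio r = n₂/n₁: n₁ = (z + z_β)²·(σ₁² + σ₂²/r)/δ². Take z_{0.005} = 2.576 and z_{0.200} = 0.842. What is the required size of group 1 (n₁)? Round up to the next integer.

n₁ = 158

n₁ = (z_{α/2} + z_β)² · (σ₁² + σ₂²/r) / δ²
   = (2.576 + 0.842)² · (4.2² + 3.6²/2.5) / 1.7²
   = 11.6827 · (17.64 + 5.184) / 2.89
   = 11.6827 · 22.824 / 2.89
   = 92.27
Design effect: 1.71 × 92.27 = 157.77.
Round up → n₁ = 158; n₂ = r·n₁ = 2.5 × 158 = 395.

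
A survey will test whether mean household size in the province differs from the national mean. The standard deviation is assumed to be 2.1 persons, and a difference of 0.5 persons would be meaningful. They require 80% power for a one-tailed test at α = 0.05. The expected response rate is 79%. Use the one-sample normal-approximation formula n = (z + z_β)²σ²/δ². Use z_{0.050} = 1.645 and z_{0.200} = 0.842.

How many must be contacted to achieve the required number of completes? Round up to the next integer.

n = 139

n = (z_α + z_β)² · σ² / δ²
  = (1.645 + 0.842)² · 2.1² / 0.5²
  = 6.1852 · 4.41 / 0.25
  = 109.11
Adjust for 79% response: 109.11 / 0.79 = 138.11.
Round up → n = 139.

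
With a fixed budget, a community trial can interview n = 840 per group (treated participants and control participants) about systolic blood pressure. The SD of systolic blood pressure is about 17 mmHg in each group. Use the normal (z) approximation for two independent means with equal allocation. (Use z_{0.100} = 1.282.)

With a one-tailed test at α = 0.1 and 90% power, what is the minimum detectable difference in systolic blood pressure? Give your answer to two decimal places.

Minimum detectable difference ≈ 2.13 mmHg

δ = (z_α + z_β) · √((σ₁²+σ₂²)/n)
  = (1.282 + 1.282) · √(578/840)
  = 2.564 · √0.6881
  = 2.564 · 0.8295
  = 2.1269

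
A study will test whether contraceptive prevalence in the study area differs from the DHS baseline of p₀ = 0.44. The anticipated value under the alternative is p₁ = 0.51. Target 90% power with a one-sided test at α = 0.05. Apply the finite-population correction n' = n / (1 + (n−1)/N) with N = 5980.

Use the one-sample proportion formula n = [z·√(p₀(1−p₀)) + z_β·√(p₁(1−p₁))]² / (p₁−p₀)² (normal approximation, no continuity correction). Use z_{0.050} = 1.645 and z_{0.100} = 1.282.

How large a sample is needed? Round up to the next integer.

n = [z_α·√(p₀q₀) + z_β·√(p₁q₁)]² / (p₁ − p₀)²
  = [1.645·√(0.44·0.56) + 1.282·√(0.51·0.49)]² / (0.07)²
  = [1.645·0.4964 + 1.282·0.4999]² / 0.0049
  = [1.4574]² / 0.0049
  = 433.49
Finite-population correction (N = 5980): 433.49 / (1 + (433.49 − 1)/5980) = 404.25.
Round up → n = 405.

n = 405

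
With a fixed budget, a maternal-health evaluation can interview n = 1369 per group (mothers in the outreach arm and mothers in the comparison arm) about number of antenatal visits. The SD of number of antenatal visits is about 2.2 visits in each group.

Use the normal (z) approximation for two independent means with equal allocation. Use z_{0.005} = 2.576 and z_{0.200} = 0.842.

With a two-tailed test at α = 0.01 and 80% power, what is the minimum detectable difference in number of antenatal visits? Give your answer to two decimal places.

Minimum detectable difference ≈ 0.29 visits

δ = (z_{α/2} + z_β) · √((σ₁²+σ₂²)/n)
  = (2.576 + 0.842) · √(9.68/1369)
  = 3.418 · √0.00707
  = 3.418 · 0.0841
  = 0.2874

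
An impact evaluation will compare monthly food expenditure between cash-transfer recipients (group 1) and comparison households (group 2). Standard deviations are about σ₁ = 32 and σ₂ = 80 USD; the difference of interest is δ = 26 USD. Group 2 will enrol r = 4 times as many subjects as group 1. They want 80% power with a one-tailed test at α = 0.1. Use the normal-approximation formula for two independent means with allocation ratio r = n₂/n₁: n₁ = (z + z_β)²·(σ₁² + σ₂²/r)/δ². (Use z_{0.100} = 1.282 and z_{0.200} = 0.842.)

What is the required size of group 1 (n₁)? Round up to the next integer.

n₁ = 18

n₁ = (z_α + z_β)² · (σ₁² + σ₂²/r) / δ²
   = (1.282 + 0.842)² · (32² + 80²/4) / 26²
   = 4.5114 · (1024 + 1600) / 676
   = 4.5114 · 2624 / 676
   = 17.51
Round up → n₁ = 18; n₂ = r·n₁ = 4 × 18 = 72.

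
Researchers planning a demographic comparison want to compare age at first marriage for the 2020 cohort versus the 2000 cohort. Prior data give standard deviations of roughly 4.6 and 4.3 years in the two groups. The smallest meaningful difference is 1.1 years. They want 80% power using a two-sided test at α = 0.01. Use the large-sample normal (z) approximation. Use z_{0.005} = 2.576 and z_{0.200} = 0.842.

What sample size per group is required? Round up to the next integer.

n = (z_{α/2} + z_β)² · (σ₁² + σ₂²) / δ²
  = (2.576 + 0.842)² · (4.6² + 4.3² = 39.65) / 1.1²
  = 11.6827 · 39.65 / 1.21
  = 382.83
Round up → n = 383 per group.

n = 383 per group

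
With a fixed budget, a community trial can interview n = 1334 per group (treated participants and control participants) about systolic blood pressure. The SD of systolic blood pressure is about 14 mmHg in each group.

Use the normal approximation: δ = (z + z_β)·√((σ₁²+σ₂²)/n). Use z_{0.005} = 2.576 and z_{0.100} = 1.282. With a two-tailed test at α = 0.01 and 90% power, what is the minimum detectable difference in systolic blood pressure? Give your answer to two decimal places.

δ = (z_{α/2} + z_β) · √((σ₁²+σ₂²)/n)
  = (2.576 + 1.282) · √(392/1334)
  = 3.858 · √0.29385
  = 3.858 · 0.5421
  = 2.0914

Minimum detectable difference ≈ 2.09 mmHg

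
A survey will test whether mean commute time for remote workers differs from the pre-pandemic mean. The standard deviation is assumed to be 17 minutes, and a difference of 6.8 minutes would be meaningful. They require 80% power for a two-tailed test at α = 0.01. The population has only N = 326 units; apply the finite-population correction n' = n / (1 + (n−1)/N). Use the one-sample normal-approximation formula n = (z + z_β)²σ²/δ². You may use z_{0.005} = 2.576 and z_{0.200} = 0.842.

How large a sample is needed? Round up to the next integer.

n = (z_{α/2} + z_β)² · σ² / δ²
  = (2.576 + 0.842)² · 17² / 6.8²
  = 11.6827 · 289 / 46.24
  = 73.02
Finite-population correction (N = 326): 73.02 / (1 + (73.02 − 1)/326) = 59.81.
Round up → n = 60.

n = 60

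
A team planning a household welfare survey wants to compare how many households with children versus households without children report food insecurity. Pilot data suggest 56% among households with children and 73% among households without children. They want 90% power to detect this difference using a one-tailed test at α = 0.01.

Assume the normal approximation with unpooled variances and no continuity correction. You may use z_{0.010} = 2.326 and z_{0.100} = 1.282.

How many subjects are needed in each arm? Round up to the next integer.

n = (z_α + z_β)² · [p₁(1−p₁) + p₂(1−p₂)] / (p₁ − p₂)²
  = (2.326 + 1.282)² · (0.56·0.44 + 0.73·0.27) / (-0.17)²
  = (3.608)² · (0.2464 + 0.1971) / 0.0289
  = 13.0177 · 0.4435 / 0.0289
  = 199.77
Round up → n = 200 per group.

n = 200 per group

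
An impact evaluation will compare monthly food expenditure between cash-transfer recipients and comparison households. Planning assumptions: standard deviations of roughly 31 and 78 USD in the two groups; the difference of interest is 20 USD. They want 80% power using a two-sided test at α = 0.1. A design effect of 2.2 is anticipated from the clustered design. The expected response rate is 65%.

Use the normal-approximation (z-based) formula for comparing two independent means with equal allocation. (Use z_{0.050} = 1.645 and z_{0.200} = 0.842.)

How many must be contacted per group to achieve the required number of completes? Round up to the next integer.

n = (z_{α/2} + z_β)² · (σ₁² + σ₂²) / δ²
  = (1.645 + 0.842)² · (31² + 78² = 7045) / 20²
  = 6.1852 · 7045 / 400
  = 108.94
Design effect: 2.2 × 108.94 = 239.66.
Adjust for 65% response: 239.66 / 0.65 = 368.71.
Round up → n = 369 per group.

n = 369 per group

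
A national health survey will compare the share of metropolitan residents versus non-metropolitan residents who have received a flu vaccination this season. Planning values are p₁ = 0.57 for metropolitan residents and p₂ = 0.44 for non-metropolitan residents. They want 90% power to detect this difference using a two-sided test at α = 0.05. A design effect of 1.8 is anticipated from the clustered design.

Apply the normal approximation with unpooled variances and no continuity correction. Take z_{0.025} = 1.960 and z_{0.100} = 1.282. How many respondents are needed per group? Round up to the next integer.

n = 551 per group

n = (z_{α/2} + z_β)² · [p₁(1−p₁) + p₂(1−p₂)] / (p₁ − p₂)²
  = (1.960 + 1.282)² · (0.57·0.43 + 0.44·0.56) / (0.13)²
  = (3.242)² · (0.2451 + 0.2464) / 0.0169
  = 10.5106 · 0.4915 / 0.0169
  = 305.68
Design effect: 1.8 × 305.68 = 550.22.
Round up → n = 551 per group.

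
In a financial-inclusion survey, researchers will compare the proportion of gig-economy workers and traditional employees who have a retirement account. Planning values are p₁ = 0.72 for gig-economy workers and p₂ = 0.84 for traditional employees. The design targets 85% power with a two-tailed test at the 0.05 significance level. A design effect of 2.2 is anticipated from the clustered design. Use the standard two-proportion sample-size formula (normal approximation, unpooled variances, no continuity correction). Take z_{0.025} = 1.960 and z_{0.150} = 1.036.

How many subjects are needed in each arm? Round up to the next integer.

n = (z_{α/2} + z_β)² · [p₁(1−p₁) + p₂(1−p₂)] / (p₁ − p₂)²
  = (1.960 + 1.036)² · (0.72·0.28 + 0.84·0.16) / (-0.12)²
  = (2.996)² · (0.2016 + 0.1344) / 0.0144
  = 8.9760 · 0.3360 / 0.0144
  = 209.44
Design effect: 2.2 × 209.44 = 460.77.
Round up → n = 461 per group.

n = 461 per group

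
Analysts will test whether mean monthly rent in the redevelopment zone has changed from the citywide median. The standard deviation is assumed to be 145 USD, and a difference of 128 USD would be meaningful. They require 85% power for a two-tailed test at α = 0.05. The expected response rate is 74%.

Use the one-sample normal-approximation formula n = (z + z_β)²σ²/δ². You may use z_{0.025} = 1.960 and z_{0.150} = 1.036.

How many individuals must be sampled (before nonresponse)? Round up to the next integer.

n = (z_{α/2} + z_β)² · σ² / δ²
  = (1.960 + 1.036)² · 145² / 128²
  = 8.9760 · 21025 / 16384
  = 11.52
Adjust for 74% response: 11.52 / 0.74 = 15.57.
Round up → n = 16.

n = 16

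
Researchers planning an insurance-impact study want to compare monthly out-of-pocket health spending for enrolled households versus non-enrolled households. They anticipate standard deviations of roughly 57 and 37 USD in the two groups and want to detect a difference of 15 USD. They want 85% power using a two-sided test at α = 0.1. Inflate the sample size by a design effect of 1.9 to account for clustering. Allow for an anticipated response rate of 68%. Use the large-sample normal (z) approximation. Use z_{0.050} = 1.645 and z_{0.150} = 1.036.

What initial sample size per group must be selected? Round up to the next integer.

n = (z_{α/2} + z_β)² · (σ₁² + σ₂²) / δ²
  = (1.645 + 1.036)² · (57² + 37² = 4618) / 15²
  = 7.1878 · 4618 / 225
  = 147.52
Design effect: 1.9 × 147.52 = 280.30.
Adjust for 68% response: 280.30 / 0.68 = 412.20.
Round up → n = 413 per group.

n = 413 per group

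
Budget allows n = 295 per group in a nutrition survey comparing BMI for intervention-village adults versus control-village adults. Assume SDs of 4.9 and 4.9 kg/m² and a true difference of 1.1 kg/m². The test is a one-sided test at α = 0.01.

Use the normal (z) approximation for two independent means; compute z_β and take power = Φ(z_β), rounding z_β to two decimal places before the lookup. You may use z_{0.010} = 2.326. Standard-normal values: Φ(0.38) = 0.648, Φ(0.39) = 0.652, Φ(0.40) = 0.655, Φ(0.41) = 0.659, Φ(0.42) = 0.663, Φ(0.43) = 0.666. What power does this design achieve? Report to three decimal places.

z_β = δ·√(n/(σ₁²+σ₂²)) − z_α
    = 1.1 · √(295/48.02) − 2.326
    = 1.1 · 2.47856 − 2.326
    = 2.7264 − 2.326 = 0.4004 → 0.40
Power = Φ(0.40) = 0.655.

Power ≈ 0.655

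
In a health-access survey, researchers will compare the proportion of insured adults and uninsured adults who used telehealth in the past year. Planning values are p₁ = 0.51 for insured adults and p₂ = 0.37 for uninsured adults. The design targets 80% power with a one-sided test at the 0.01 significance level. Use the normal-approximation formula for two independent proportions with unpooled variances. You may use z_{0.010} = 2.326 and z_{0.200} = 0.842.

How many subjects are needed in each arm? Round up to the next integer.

n = 248 per group

n = (z_α + z_β)² · [p₁(1−p₁) + p₂(1−p₂)] / (p₁ − p₂)²
  = (2.326 + 0.842)² · (0.51·0.49 + 0.37·0.63) / (0.14)²
  = (3.168)² · (0.2499 + 0.2331) / 0.0196
  = 10.0362 · 0.4830 / 0.0196
  = 247.32
Round up → n = 248 per group.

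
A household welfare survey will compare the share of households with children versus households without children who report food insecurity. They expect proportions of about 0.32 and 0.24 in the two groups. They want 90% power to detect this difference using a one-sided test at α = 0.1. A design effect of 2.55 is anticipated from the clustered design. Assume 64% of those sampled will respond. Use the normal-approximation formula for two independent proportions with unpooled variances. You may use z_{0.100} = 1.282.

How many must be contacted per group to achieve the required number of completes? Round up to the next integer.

n = 1638 per group

n = (z_α + z_β)² · [p₁(1−p₁) + p₂(1−p₂)] / (p₁ − p₂)²
  = (1.282 + 1.282)² · (0.32·0.68 + 0.24·0.76) / (0.08)²
  = (2.564)² · (0.2176 + 0.1824) / 0.0064
  = 6.5741 · 0.4000 / 0.0064
  = 410.88
Design effect: 2.55 × 410.88 = 1047.75.
Adjust for 64% response: 1047.75 / 0.64 = 1637.10.
Round up → n = 1638 per group.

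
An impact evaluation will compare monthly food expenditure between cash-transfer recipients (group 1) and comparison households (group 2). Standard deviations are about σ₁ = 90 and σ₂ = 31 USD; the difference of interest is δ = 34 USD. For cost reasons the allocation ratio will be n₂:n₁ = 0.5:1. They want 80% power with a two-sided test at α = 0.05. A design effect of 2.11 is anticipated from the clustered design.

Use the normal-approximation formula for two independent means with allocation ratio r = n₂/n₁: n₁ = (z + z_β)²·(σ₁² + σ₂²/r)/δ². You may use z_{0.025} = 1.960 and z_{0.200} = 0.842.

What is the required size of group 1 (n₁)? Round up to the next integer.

n₁ = (z_{α/2} + z_β)² · (σ₁² + σ₂²/r) / δ²
   = (1.960 + 0.842)² · (90² + 31²/0.5) / 34²
   = 7.8512 · (8100 + 1922) / 1156
   = 7.8512 · 10022 / 1156
   = 68.07
Design effect: 2.11 × 68.07 = 143.62.
Round up → n₁ = 144; n₂ = r·n₁ = 0.5 × 144 = 72.

n₁ = 144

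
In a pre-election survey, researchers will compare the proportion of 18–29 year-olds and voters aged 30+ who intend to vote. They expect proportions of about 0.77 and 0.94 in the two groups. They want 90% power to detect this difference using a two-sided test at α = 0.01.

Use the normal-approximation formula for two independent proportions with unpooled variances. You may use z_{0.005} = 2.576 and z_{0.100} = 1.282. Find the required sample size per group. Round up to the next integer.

n = (z_{α/2} + z_β)² · [p₁(1−p₁) + p₂(1−p₂)] / (p₁ − p₂)²
  = (2.576 + 1.282)² · (0.77·0.23 + 0.94·0.06) / (-0.17)²
  = (3.858)² · (0.1771 + 0.0564) / 0.0289
  = 14.8842 · 0.2335 / 0.0289
  = 120.26
Round up → n = 121 per group.

n = 121 per group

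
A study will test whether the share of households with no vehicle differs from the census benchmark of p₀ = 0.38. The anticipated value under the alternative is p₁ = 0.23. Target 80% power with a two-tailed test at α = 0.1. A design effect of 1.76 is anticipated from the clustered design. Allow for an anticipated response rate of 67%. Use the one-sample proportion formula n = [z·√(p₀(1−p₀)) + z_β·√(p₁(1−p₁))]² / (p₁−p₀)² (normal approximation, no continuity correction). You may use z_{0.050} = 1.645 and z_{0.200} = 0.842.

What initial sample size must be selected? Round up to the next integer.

n = [z_{α/2}·√(p₀q₀) + z_β·√(p₁q₁)]² / (p₁ − p₀)²
  = [1.645·√(0.38·0.62) + 0.842·√(0.23·0.77)]² / (-0.15)²
  = [1.645·0.4854 + 0.842·0.4208]² / 0.0225
  = [1.1528]² / 0.0225
  = 59.06
Design effect: 1.76 × 59.06 = 103.95.
Adjust for 67% response: 103.95 / 0.67 = 155.15.
Round up → n = 156.

n = 156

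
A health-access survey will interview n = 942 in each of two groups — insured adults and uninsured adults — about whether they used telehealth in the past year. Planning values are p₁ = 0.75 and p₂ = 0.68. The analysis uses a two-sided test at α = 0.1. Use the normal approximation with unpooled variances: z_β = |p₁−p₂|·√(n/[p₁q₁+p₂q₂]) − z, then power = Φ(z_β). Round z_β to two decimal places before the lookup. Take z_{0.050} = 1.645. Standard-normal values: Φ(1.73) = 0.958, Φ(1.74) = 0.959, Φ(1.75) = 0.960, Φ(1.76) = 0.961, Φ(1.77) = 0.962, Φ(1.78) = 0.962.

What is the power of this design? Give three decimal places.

z_β = |p₁−p₂|·√(n/[p₁q₁+p₂q₂]) − z_{α/2}
    = 0.07 · √(942/0.4051) − 1.645
    = 0.07 · 48.2219 − 1.645
    = 3.3755 − 1.645 = 1.7305 → 1.73
Power = Φ(1.73) = 0.958.

Power ≈ 0.958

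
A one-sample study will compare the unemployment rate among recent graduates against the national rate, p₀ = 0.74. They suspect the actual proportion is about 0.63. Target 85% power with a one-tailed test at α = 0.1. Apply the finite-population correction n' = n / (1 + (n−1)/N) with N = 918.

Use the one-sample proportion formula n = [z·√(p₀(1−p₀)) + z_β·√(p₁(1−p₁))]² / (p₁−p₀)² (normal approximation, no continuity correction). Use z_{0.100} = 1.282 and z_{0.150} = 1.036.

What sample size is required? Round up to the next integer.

n = 85

n = [z_α·√(p₀q₀) + z_β·√(p₁q₁)]² / (p₁ − p₀)²
  = [1.282·√(0.74·0.26) + 1.036·√(0.63·0.37)]² / (-0.11)²
  = [1.282·0.4386 + 1.036·0.4828]² / 0.0121
  = [1.0625]² / 0.0121
  = 93.30
Finite-population correction (N = 918): 93.30 / (1 + (93.30 − 1)/918) = 84.78.
Round up → n = 85.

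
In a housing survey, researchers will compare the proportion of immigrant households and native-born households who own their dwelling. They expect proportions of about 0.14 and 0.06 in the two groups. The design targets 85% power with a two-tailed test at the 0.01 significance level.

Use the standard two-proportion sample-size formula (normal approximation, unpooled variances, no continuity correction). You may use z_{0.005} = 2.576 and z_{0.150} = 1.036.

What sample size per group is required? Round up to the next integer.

n = (z_{α/2} + z_β)² · [p₁(1−p₁) + p₂(1−p₂)] / (p₁ − p₂)²
  = (2.576 + 1.036)² · (0.14·0.86 + 0.06·0.94) / (0.08)²
  = (3.612)² · (0.1204 + 0.0564) / 0.0064
  = 13.0465 · 0.1768 / 0.0064
  = 360.41
Round up → n = 361 per group.

n = 361 per group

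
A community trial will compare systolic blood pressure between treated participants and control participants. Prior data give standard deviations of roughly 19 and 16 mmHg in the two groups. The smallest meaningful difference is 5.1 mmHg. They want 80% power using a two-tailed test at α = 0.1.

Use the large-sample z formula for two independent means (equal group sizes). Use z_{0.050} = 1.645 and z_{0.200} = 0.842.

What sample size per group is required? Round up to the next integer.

n = 147 per group

n = (z_{α/2} + z_β)² · (σ₁² + σ₂²) / δ²
  = (1.645 + 0.842)² · (19² + 16² = 617) / 5.1²
  = 6.1852 · 617 / 26.01
  = 146.72
Round up → n = 147 per group.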